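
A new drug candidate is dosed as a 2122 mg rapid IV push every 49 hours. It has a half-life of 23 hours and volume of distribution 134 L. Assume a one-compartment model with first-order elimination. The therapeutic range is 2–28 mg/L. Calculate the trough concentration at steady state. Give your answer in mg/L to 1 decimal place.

4.7 mg/L

Over one 49-h interval, 49/23 ≈ 2.1304 half-lives elapse, leaving f ≈ 0.2284 of each dose.
At steady state, accumulation factor R = 1/(1 − e^(−kτ)) ≈ 1.2960.
Each bolus raises the concentration by D/Vd = 2122/134 ≈ 15.836 mg/L.
Steady-state peak Cmax,ss = C₀·R ≈ 15.836 × 1.2960 ≈ 20.523 mg/L.
One interval later, Cmin,ss = Cmax,ss·e^(−kτ) ≈ 20.523 × 0.2284 ≈ 4.687 mg/L.
Trough 4.7 mg/L vs MEC 2 mg/L: adequate.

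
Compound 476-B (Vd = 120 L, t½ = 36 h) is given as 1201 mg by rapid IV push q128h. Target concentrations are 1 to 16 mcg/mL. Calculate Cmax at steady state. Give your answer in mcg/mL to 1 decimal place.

10.9 mcg/mL

Over one 128-h interval, 128/36 ≈ 3.5556 half-lives elapse, leaving f ≈ 0.0850 of each dose.
Accumulation ratio R = 1/(1 − f) ≈ 1/0.9150 ≈ 1.0929.
Single-dose peak C₀ = D/Vd = 1201/120 ≈ 10.008 mcg/mL.
Steady-state peak Cmax,ss = C₀·R ≈ 10.008 × 1.0929 ≈ 10.938 mcg/mL.
Peak 10.9 mcg/mL vs MTC 16 mcg/mL: below toxic threshold.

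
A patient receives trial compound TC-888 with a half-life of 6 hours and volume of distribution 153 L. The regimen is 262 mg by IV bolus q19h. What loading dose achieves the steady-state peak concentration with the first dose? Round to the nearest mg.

295 mg

f = (1/2)^(19/6) ≈ 0.111362; accumulation ratio R = 1/(1−f) ≈ 1.12532.
Loading dose to hit Cmax,ss on first dose: D_load = D_maint·R ≈ 262 × 1.12532 ≈ 294.83 mg.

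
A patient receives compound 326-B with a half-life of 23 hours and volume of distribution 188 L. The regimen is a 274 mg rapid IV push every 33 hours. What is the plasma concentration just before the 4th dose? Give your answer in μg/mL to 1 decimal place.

0.8 μg/mL

f = (1/2)^(τ/t½) = (1/2)^(33/23) ≈ 0.3699.
C₀ = D/Vd = 274/188 ≈ 1.457 μg/mL.
Before the 4th dose, 3 doses have been given. Superposition: Cmin = C₀·(f + f² + … + f^3).
≈ 1.457 × (0.3699 + 0.1368 + 0.0506) ≈ 1.457 × 0.5573 ≈ 0.812 μg/mL.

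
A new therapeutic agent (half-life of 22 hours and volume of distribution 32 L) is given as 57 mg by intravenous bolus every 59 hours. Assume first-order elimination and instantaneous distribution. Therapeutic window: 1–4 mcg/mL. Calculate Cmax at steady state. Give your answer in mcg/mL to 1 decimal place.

Over one 59-h interval, 59/22 ≈ 2.6818 half-lives elapse, leaving f ≈ 0.1558 of each dose.
Accumulation ratio R = 1/(1 − f) ≈ 1/0.8442 ≈ 1.1846.
Single-dose peak C₀ = D/Vd = 57/32 ≈ 1.781 mcg/mL.
Steady-state peak Cmax,ss = C₀·R ≈ 1.781 × 1.1846 ≈ 2.110 mcg/mL.
Peak 2.1 mcg/mL vs MTC 4 mcg/mL: below toxic threshold.

2.1 mcg/mL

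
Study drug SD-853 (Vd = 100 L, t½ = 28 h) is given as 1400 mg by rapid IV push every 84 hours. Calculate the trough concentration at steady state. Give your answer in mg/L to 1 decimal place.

The dosing interval is 3 half-lives, so f = 2^(−3) = 0.125.
Accumulation ratio R = 1/(1 − f) = 1/0.875 = 8/7.
Single-dose peak C₀ = D/Vd = 1400/100 = 14 mg/L.
Steady-state peak Cmax,ss = C₀·R = 14 × 8/7 ≈ 16.000 mg/L.
Steady-state trough Cmin,ss = Cmax,ss·f ≈ 16.000 × 0.125 ≈ 2.000 mg/L.

2.0 mg/L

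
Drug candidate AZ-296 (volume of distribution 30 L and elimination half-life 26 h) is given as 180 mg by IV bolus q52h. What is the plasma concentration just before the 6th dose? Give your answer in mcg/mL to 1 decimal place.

f = (1/2)^(τ/t½) = (1/2)^(52/26) ≈ 0.2500.
C₀ = D/Vd = 180/30 ≈ 6.000 mcg/mL.
Before the 6th dose, 5 doses have been given. Superposition: Cmin = C₀·(f + f² + … + f^5).
≈ 6.000 × (0.2500 + 0.0625 + 0.0156 + 0.0039 + 0.0010) ≈ 6.000 × 0.3330 ≈ 1.998 mcg/mL.

2.0 mcg/mL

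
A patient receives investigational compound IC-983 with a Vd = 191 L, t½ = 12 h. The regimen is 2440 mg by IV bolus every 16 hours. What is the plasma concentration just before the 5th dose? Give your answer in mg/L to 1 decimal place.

8.2 mg/L

f = (1/2)^(τ/t½) = (1/2)^(16/12) ≈ 0.3969.
C₀ = D/Vd = 2440/191 ≈ 12.775 mg/L.
Before the 5th dose, 4 doses have been given. Superposition: Cmin = C₀·(f + f² + … + f^4).
≈ 12.775 × (0.3969 + 0.1575 + 0.0625 + 0.0248) ≈ 12.775 × 0.6417 ≈ 8.198 mg/L.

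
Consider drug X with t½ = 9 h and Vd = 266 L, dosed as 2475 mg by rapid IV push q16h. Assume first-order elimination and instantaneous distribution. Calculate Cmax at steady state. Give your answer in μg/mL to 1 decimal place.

13.1 μg/mL

τ/t½ = 16/9 ≈ 1.7778, so fraction remaining f = (1/2)^(16/9) ≈ 0.2916.
At steady state, accumulation factor R = 1/(1 − e^(−kτ)) ≈ 1.4116.
Single-dose peak C₀ = D/Vd = 2475/266 ≈ 9.305 μg/mL.
Cmax,ss = C₀/(1 − f) ≈ 9.305/0.7084 ≈ 13.135 μg/mL.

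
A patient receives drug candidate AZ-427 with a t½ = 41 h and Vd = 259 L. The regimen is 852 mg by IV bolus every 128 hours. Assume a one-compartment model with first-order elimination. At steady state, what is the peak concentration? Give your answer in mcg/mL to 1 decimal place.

3.7 mcg/mL

Over one 128-h interval, 128/41 ≈ 3.122 half-lives elapse, leaving f ≈ 0.1149 of each dose.
Accumulation ratio R = 1/(1 − f) ≈ 1/0.8851 ≈ 1.1298.
Each bolus raises the concentration by D/Vd = 852/259 ≈ 3.290 mcg/mL.
Cmax,ss = C₀/(1 − f) ≈ 3.290/0.8851 ≈ 3.717 mcg/mL.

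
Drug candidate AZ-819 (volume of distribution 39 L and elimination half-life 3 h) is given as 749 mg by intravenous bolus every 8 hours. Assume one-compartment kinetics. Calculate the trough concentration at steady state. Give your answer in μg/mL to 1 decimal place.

τ/t½ = 8/3 ≈ 2.6667, so fraction remaining f = (1/2)^(8/3) ≈ 0.1575.
Each bolus raises the concentration by D/Vd = 749/39 ≈ 19.205 μg/mL.
Steady-state trough Cmin,ss = C₀·f/(1−f) ≈ 19.205 × 0.1575/0.8425 ≈ 3.590 μg/mL.

3.6 μg/mL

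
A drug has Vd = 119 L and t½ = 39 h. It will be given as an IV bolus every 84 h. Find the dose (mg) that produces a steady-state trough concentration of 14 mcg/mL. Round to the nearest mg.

τ/t½ = 84/39 ≈ 2.1538, so f = (1/2)^(84/39) ≈ 0.224713.
Cmin,ss = (D/Vd)·f/(1−f), so D = Cmin,ss·Vd·(1−f)/f.
D = 14 × 119 × (1−f)/f ≈ 14 × 119 × 3.45012 ≈ 5747.90 mg.

5748 mg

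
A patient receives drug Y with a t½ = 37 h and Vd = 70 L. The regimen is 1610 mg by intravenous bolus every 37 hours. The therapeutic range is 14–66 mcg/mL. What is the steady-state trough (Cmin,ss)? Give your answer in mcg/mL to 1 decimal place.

23.0 mcg/mL

The dosing interval is 1 half-life, so f = 2^(−1) = 0.5.
Accumulation ratio R = 1/(1 − f) = 1/0.5 = 2/1.
Single-dose peak C₀ = D/Vd = 1610/70 = 23 mcg/mL.
Steady-state peak Cmax,ss = C₀·R = 23 × 2/1 ≈ 46.000 mcg/mL.
Steady-state trough Cmin,ss = Cmax,ss·f ≈ 46.000 × 0.5 ≈ 23.000 mcg/mL.
Trough 23.0 mcg/mL vs MEC 14 mcg/mL: adequate.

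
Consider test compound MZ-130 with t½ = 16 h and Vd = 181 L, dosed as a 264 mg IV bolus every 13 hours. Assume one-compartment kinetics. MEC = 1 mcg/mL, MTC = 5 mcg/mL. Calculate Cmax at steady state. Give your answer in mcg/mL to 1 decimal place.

k = ln2/t½ = ln2/16 ≈ 0.043322 h⁻¹; fraction remaining f = e^(−kτ) = e^(−0.043322×13) ≈ 0.5694.
At steady state, accumulation factor R = 1/(1 − e^(−kτ)) ≈ 2.3223.
Each bolus raises the concentration by D/Vd = 264/181 ≈ 1.459 mcg/mL.
Cmax,ss = C₀/(1 − f) ≈ 1.459/0.4306 ≈ 3.388 mcg/mL.
Peak 3.4 mcg/mL vs MTC 5 mcg/mL: below toxic threshold.

3.4 mcg/mL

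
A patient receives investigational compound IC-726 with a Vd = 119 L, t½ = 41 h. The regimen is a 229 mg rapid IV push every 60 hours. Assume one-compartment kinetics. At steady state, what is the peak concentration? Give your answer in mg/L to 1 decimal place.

τ/t½ = 60/41 ≈ 1.4634, so fraction remaining f = (1/2)^(60/41) ≈ 0.3626.
At steady state, accumulation factor R = 1/(1 − e^(−kτ)) ≈ 1.5689.
Single-dose peak C₀ = D/Vd = 229/119 ≈ 1.924 mg/L.
Steady-state peak Cmax,ss = C₀·R ≈ 1.924 × 1.5689 ≈ 3.019 mg/L.

3.0 mg/L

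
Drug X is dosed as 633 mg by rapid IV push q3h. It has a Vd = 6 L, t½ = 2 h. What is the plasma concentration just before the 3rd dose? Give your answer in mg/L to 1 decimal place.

50.5 mg/L

f = (1/2)^(τ/t½) = (1/2)^(3/2) ≈ 0.3536.
C₀ = D/Vd = 633/6 ≈ 105.500 mg/L.
Before the 3rd dose, 2 doses have been given. Superposition: Cmin = C₀·(f + f²).
≈ 105.500 × (0.3536 + 0.1250) ≈ 105.500 × 0.4786 ≈ 50.492 mg/L.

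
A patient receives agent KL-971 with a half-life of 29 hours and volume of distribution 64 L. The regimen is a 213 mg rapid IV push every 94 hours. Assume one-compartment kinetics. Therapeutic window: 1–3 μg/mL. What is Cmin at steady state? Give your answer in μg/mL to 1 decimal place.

τ/t½ = 94/29 ≈ 3.2414, so fraction remaining f = (1/2)^(94/29) ≈ 0.1057.
Accumulation ratio R = 1/(1 − f) ≈ 1/0.8943 ≈ 1.1182.
Single-dose peak C₀ = D/Vd = 213/64 ≈ 3.328 μg/mL.
Cmax,ss = C₀/(1 − f) ≈ 3.328/0.8943 ≈ 3.721 μg/mL.
One interval later, Cmin,ss = Cmax,ss·e^(−kτ) ≈ 3.721 × 0.1057 ≈ 0.393 μg/mL.
Trough 0.4 μg/mL vs MEC 1 μg/mL: subtherapeutic.

0.4 μg/mL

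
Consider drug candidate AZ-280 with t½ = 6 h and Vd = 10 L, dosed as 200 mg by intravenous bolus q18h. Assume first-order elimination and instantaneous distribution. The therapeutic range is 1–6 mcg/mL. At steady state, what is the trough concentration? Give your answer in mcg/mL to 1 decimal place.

τ = 18 h = 3 half-lives, so f = (1/2)^3 = 0.125.
Accumulation ratio R = 1/(1 − f) = 1/0.875 = 8/7.
Single-dose peak C₀ = D/Vd = 200/10 = 20 mcg/mL.
Steady-state peak Cmax,ss = C₀·R = 20 × 8/7 ≈ 22.857 mcg/mL.
Steady-state trough Cmin,ss = Cmax,ss·f ≈ 22.857 × 0.125 ≈ 2.857 mcg/mL.
Trough 2.9 mcg/mL vs MEC 1 mcg/mL: adequate.

2.9 mcg/mL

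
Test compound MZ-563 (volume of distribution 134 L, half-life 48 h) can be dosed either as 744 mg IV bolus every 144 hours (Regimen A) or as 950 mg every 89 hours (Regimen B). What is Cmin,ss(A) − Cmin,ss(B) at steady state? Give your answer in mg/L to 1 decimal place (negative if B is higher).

Regimen A: f = (1/2)^(144/48) ≈ 0.1250; Cmin,ss = (744/134)·f/(1−f) ≈ 0.793 mg/L.
Regimen B: f = (1/2)^(89/48) ≈ 0.2766; Cmin,ss = (950/134)·f/(1−f) ≈ 2.711 mg/L.
Difference ≈ 0.793 − 2.711 ≈ -1.918 mg/L.

-1.9 mg/L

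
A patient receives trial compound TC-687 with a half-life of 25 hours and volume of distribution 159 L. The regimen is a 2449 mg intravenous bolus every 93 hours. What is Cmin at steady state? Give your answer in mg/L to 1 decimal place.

1.3 mg/L

Over one 93-h interval, 93/25 ≈ 3.72 half-lives elapse, leaving f ≈ 0.0759 of each dose.
Accumulation ratio R = 1/(1 − f) ≈ 1/0.9241 ≈ 1.0821.
Each bolus raises the concentration by D/Vd = 2449/159 ≈ 15.403 mg/L.
Cmax,ss = C₀/(1 − f) ≈ 15.403/0.9241 ≈ 16.668 mg/L.
Steady-state trough Cmin,ss = Cmax,ss·f ≈ 16.668 × 0.0759 ≈ 1.265 mg/L.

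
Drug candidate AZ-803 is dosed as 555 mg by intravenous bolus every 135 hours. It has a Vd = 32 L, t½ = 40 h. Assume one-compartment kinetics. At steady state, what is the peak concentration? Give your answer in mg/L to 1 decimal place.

k = ln2/t½ = ln2/40 ≈ 0.017329 h⁻¹; fraction remaining f = e^(−kτ) = e^(−0.017329×135) ≈ 0.0964.
At steady state, accumulation factor R = 1/(1 − e^(−kτ)) ≈ 1.1067.
Each bolus raises the concentration by D/Vd = 555/32 ≈ 17.344 mg/L.
Steady-state peak Cmax,ss = C₀·R ≈ 17.344 × 1.1067 ≈ 19.195 mg/L.

19.2 mg/L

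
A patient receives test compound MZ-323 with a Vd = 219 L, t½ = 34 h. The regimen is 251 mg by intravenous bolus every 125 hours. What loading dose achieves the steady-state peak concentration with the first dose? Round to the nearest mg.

272 mg

f = (1/2)^(125/34) ≈ 0.078212; accumulation ratio R = 1/(1−f) ≈ 1.08485.
Loading dose to hit Cmax,ss on first dose: D_load = D_maint·R ≈ 251 × 1.08485 ≈ 272.30 mg.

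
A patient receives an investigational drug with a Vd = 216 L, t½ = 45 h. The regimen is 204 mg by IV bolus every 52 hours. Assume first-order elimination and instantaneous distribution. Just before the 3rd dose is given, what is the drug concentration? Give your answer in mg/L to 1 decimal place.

f = (1/2)^(τ/t½) = (1/2)^(52/45) ≈ 0.4489.
C₀ = D/Vd = 204/216 ≈ 0.944 mg/L.
Before the 3rd dose, 2 doses have been given. Superposition: Cmin = C₀·(f + f²).
≈ 0.944 × (0.4489 + 0.2015) ≈ 0.944 × 0.6504 ≈ 0.614 mg/L.

0.6 mg/L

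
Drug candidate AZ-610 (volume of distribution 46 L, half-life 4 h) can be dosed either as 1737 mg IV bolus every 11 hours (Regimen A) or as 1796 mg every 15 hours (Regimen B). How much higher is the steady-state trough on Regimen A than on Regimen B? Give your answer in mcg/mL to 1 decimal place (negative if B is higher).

Regimen A: f = (1/2)^(11/4) ≈ 0.1487; Cmin,ss = (1737/46)·f/(1−f) ≈ 6.596 mcg/mL.
Regimen B: f = (1/2)^(15/4) ≈ 0.0743; Cmin,ss = (1796/46)·f/(1−f) ≈ 3.134 mcg/mL.
Difference ≈ 6.596 − 3.134 ≈ 3.462 mcg/mL.

3.5 mcg/mL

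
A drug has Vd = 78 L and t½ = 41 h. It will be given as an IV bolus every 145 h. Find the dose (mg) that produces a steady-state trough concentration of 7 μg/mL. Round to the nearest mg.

τ/t½ = 145/41 ≈ 3.5366, so f = (1/2)^(145/41) ≈ 0.086175.
Cmin,ss = (D/Vd)·f/(1−f), so D = Cmin,ss·Vd·(1−f)/f.
D = 7 × 78 × (1−f)/f ≈ 7 × 78 × 10.60429 ≈ 5789.94 mg.

5790 mg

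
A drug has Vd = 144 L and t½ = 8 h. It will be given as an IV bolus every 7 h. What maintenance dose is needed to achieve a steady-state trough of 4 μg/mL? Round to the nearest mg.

τ/t½ = 7/8 ≈ 0.875, so f = (1/2)^(7/8) ≈ 0.545254.
Cmin,ss = (D/Vd)·f/(1−f), so D = Cmin,ss·Vd·(1−f)/f.
D = 4 × 144 × (1−f)/f ≈ 4 × 144 × 0.83401 ≈ 480.39 mg.

480 mg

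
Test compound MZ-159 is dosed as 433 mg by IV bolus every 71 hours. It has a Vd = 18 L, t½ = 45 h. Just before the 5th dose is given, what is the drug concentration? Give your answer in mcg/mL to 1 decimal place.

12.0 mcg/mL

f = (1/2)^(τ/t½) = (1/2)^(71/45) ≈ 0.3350.
C₀ = D/Vd = 433/18 ≈ 24.056 mcg/mL.
Before the 5th dose, 4 doses have been given. Superposition: Cmin = C₀·(f + f² + … + f^4).
≈ 24.056 × (0.3350 + 0.1122 + 0.0376 + 0.0126) ≈ 24.056 × 0.4974 ≈ 11.965 mcg/mL.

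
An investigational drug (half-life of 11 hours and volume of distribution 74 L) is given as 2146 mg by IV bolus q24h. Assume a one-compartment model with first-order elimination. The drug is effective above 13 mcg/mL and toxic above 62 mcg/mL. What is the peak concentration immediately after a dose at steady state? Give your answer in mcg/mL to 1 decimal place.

τ/t½ = 24/11 ≈ 2.1818, so fraction remaining f = (1/2)^(24/11) ≈ 0.2204.
At steady state, accumulation factor R = 1/(1 − e^(−kτ)) ≈ 1.2827.
Single-dose peak C₀ = D/Vd = 2146/74 ≈ 29.000 mcg/mL.
Steady-state peak Cmax,ss = C₀·R ≈ 29.000 × 1.2827 ≈ 37.198 mcg/mL.
Peak 37.2 mcg/mL vs MTC 62 mcg/mL: below toxic threshold.

37.2 mcg/mL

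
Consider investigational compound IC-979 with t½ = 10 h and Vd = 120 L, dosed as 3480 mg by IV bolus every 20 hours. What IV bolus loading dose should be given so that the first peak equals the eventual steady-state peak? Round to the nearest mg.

4640 mg

f = (1/2)^(20/10) ≈ 0.250000; accumulation ratio R = 1/(1−f) ≈ 1.33333.
Loading dose to hit Cmax,ss on first dose: D_load = D_maint·R ≈ 3480 × 1.33333 ≈ 4639.99 mg.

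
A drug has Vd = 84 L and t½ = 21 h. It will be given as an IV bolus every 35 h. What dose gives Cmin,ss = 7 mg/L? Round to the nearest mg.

τ/t½ = 35/21 ≈ 1.6667, so f = (1/2)^(35/21) ≈ 0.314980.
Cmin,ss = (D/Vd)·f/(1−f), so D = Cmin,ss·Vd·(1−f)/f.
D = 7 × 84 × (1−f)/f ≈ 7 × 84 × 2.17480 ≈ 1278.78 mg.

1279 mg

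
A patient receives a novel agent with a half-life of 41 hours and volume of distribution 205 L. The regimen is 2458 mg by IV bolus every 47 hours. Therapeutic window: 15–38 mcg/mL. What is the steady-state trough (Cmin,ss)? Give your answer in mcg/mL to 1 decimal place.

9.9 mcg/mL

k = ln2/t½ = ln2/41 ≈ 0.016906 h⁻¹; fraction remaining f = e^(−kτ) = e^(−0.016906×47) ≈ 0.4518.
At steady state, accumulation factor R = 1/(1 − e^(−kτ)) ≈ 1.8242.
Each bolus raises the concentration by D/Vd = 2458/205 ≈ 11.990 mcg/mL.
Steady-state peak Cmax,ss = C₀·R ≈ 11.990 × 1.8242 ≈ 21.872 mcg/mL.
Steady-state trough Cmin,ss = Cmax,ss·f ≈ 21.872 × 0.4518 ≈ 9.882 mcg/mL.
Trough 9.9 mcg/mL vs MEC 15 mcg/mL: subtherapeutic.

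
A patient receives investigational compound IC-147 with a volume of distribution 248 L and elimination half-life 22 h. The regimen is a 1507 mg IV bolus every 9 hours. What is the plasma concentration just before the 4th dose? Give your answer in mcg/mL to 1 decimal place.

10.6 mcg/mL

f = (1/2)^(τ/t½) = (1/2)^(9/22) ≈ 0.7531.
C₀ = D/Vd = 1507/248 ≈ 6.077 mcg/mL.
Before the 4th dose, 3 doses have been given. Superposition: Cmin = C₀·(f + f² + … + f^3).
≈ 6.077 × (0.7531 + 0.5672 + 0.4271) ≈ 6.077 × 1.7474 ≈ 10.619 mcg/mL.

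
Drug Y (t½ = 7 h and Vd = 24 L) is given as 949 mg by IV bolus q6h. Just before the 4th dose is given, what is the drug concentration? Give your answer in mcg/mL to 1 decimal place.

f = (1/2)^(τ/t½) = (1/2)^(6/7) ≈ 0.5520.
C₀ = D/Vd = 949/24 ≈ 39.542 mcg/mL.
Before the 4th dose, 3 doses have been given. Superposition: Cmin = C₀·(f + f² + … + f^3).
≈ 39.542 × (0.5520 + 0.3047 + 0.1682) ≈ 39.542 × 1.0249 ≈ 40.527 mcg/mL.

40.5 mcg/mL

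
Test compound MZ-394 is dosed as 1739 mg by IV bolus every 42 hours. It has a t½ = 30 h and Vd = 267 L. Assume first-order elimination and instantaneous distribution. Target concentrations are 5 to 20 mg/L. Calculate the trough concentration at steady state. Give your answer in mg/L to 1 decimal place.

k = ln2/t½ = ln2/30 ≈ 0.023105 h⁻¹; fraction remaining f = e^(−kτ) = e^(−0.023105×42) ≈ 0.3789.
At steady state, accumulation factor R = 1/(1 − e^(−kτ)) ≈ 1.6100.
Each bolus raises the concentration by D/Vd = 1739/267 ≈ 6.513 mg/L.
Steady-state peak Cmax,ss = C₀·R ≈ 6.513 × 1.6100 ≈ 10.486 mg/L.
One interval later, Cmin,ss = Cmax,ss·e^(−kτ) ≈ 10.486 × 0.3789 ≈ 3.973 mg/L.
Trough 4.0 mg/L vs MEC 5 mg/L: subtherapeutic.

4.0 mg/L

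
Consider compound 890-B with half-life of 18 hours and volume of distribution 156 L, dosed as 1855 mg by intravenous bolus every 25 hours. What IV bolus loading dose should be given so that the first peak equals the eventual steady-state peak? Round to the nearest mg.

f = (1/2)^(25/18) ≈ 0.381859; accumulation ratio R = 1/(1−f) ≈ 1.61775.
Loading dose to hit Cmax,ss on first dose: D_load = D_maint·R ≈ 1855 × 1.61775 ≈ 3000.93 mg.

3001 mg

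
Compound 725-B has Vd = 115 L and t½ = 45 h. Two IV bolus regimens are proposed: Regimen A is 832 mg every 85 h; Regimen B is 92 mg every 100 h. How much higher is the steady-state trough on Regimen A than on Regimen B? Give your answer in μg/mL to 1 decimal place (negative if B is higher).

Regimen A: f = (1/2)^(85/45) ≈ 0.2700; Cmin,ss = (832/115)·f/(1−f) ≈ 2.676 μg/mL.
Regimen B: f = (1/2)^(100/45) ≈ 0.2143; Cmin,ss = (92/115)·f/(1−f) ≈ 0.218 μg/mL.
Difference ≈ 2.676 − 0.218 ≈ 2.458 μg/mL.

2.5 μg/mL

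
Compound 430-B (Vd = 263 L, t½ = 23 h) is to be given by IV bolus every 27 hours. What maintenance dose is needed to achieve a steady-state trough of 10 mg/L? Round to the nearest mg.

τ/t½ = 27/23 ≈ 1.1739, so f = (1/2)^(27/23) ≈ 0.443218.
Cmin,ss = (D/Vd)·f/(1−f), so D = Cmin,ss·Vd·(1−f)/f.
D = 10 × 263 × (1−f)/f ≈ 10 × 263 × 1.25623 ≈ 3303.88 mg.

3304 mg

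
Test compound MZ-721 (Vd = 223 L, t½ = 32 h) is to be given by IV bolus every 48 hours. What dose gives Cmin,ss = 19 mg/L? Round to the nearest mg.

τ/t½ = 48/32 ≈ 1.5, so f = (1/2)^(48/32) ≈ 0.353553.
Cmin,ss = (D/Vd)·f/(1−f), so D = Cmin,ss·Vd·(1−f)/f.
D = 19 × 223 × (1−f)/f ≈ 19 × 223 × 1.82843 ≈ 7747.06 mg.

7747 mg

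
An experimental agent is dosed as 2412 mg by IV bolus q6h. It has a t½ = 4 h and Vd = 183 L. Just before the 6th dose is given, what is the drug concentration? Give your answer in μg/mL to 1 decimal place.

f = (1/2)^(τ/t½) = (1/2)^(6/4) ≈ 0.3536.
C₀ = D/Vd = 2412/183 ≈ 13.180 μg/mL.
Before the 6th dose, 5 doses have been given. Superposition: Cmin = C₀·(f + f² + … + f^5).
≈ 13.180 × (0.3536 + 0.1250 + 0.0442 + 0.0156 + 0.0055) ≈ 13.180 × 0.5439 ≈ 7.169 μg/mL.

7.2 μg/mL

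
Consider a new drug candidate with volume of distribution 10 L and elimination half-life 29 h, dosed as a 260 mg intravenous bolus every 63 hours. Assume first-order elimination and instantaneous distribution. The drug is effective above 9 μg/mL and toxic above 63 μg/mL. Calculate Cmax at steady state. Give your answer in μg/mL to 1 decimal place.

33.4 μg/mL

Over one 63-h interval, 63/29 ≈ 2.1724 half-lives elapse, leaving f ≈ 0.2218 of each dose.
At steady state, accumulation factor R = 1/(1 − e^(−kτ)) ≈ 1.2850.
Each bolus raises the concentration by D/Vd = 260/10 ≈ 26.000 μg/mL.
Steady-state peak Cmax,ss = C₀·R ≈ 26.000 × 1.2850 ≈ 33.410 μg/mL.
Peak 33.4 μg/mL vs MTC 63 μg/mL: below toxic threshold.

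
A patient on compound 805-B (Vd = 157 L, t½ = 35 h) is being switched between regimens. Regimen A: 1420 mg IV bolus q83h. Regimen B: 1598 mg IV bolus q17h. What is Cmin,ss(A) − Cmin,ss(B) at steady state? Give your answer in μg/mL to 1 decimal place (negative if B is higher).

Regimen A: f = (1/2)^(83/35) ≈ 0.1933; Cmin,ss = (1420/157)·f/(1−f) ≈ 2.167 μg/mL.
Regimen B: f = (1/2)^(17/35) ≈ 0.7141; Cmin,ss = (1598/157)·f/(1−f) ≈ 25.423 μg/mL.
Difference ≈ 2.167 − 25.423 ≈ -23.256 μg/mL.

-23.3 μg/mL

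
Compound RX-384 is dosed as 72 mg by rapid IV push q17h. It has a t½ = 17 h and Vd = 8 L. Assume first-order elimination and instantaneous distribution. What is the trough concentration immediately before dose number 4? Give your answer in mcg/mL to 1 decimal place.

7.9 mcg/mL

f = (1/2)^(τ/t½) = (1/2)^(17/17) ≈ 0.5000.
C₀ = D/Vd = 72/8 ≈ 9.000 mcg/mL.
Before the 4th dose, 3 doses have been given. Superposition: Cmin = C₀·(f + f² + … + f^3).
≈ 9.000 × (0.5000 + 0.2500 + 0.1250) ≈ 9.000 × 0.8750 ≈ 7.875 mcg/mL.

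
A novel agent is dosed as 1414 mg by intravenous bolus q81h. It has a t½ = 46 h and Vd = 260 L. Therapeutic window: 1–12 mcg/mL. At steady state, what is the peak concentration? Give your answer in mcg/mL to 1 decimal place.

τ/t½ = 81/46 ≈ 1.7609, so fraction remaining f = (1/2)^(81/46) ≈ 0.2951.
At steady state, accumulation factor R = 1/(1 − e^(−kτ)) ≈ 1.4186.
Each bolus raises the concentration by D/Vd = 1414/260 ≈ 5.438 mcg/mL.
Steady-state peak Cmax,ss = C₀·R ≈ 5.438 × 1.4186 ≈ 7.714 mcg/mL.
Peak 7.7 mcg/mL vs MTC 12 mcg/mL: below toxic threshold.

7.7 mcg/mL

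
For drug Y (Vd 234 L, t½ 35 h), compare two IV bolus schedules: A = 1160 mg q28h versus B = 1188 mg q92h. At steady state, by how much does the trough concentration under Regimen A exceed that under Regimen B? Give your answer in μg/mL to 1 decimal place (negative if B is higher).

5.7 μg/mL

Regimen A: f = (1/2)^(28/35) ≈ 0.5743; Cmin,ss = (1160/234)·f/(1−f) ≈ 6.688 μg/mL.
Regimen B: f = (1/2)^(92/35) ≈ 0.1617; Cmin,ss = (1188/234)·f/(1−f) ≈ 0.979 μg/mL.
Difference ≈ 6.688 − 0.979 ≈ 5.709 μg/mL.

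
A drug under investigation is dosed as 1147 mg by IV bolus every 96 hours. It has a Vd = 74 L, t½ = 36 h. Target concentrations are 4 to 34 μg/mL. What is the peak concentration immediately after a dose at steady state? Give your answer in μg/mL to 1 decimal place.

18.4 μg/mL

k = ln2/t½ = ln2/36 ≈ 0.019254 h⁻¹; fraction remaining f = e^(−kτ) = e^(−0.019254×96) ≈ 0.1575.
At steady state, accumulation factor R = 1/(1 − e^(−kτ)) ≈ 1.1869.
Each bolus raises the concentration by D/Vd = 1147/74 ≈ 15.500 μg/mL.
Steady-state peak Cmax,ss = C₀·R ≈ 15.500 × 1.1869 ≈ 18.397 μg/mL.
Peak 18.4 μg/mL vs MTC 34 μg/mL: below toxic threshold.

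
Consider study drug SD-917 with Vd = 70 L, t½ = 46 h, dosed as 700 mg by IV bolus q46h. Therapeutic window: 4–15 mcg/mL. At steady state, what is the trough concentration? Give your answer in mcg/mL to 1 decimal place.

10.0 mcg/mL

The dosing interval is 1 half-life, so f = 2^(−1) = 0.5.
Accumulation ratio R = 1/(1 − f) = 1/0.5 = 2/1.
Single-dose peak C₀ = D/Vd = 700/70 = 10 mcg/mL.
Steady-state peak Cmax,ss = C₀·R = 10 × 2/1 ≈ 20.000 mcg/mL.
Steady-state trough Cmin,ss = Cmax,ss·f ≈ 20.000 × 0.5 ≈ 10.000 mcg/mL.
Trough 10.0 mcg/mL vs MEC 4 mcg/mL: adequate.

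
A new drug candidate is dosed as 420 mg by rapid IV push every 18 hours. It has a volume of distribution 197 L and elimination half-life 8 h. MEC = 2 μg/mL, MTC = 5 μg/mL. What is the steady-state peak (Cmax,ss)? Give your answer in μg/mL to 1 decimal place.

k = ln2/t½ = ln2/8 ≈ 0.086643 h⁻¹; fraction remaining f = e^(−kτ) = e^(−0.086643×18) ≈ 0.2102.
At steady state, accumulation factor R = 1/(1 − e^(−kτ)) ≈ 1.2661.
Single-dose peak C₀ = D/Vd = 420/197 ≈ 2.132 μg/mL.
Steady-state peak Cmax,ss = C₀·R ≈ 2.132 × 1.2661 ≈ 2.699 μg/mL.
Peak 2.7 μg/mL vs MTC 5 μg/mL: below toxic threshold.

2.7 μg/mL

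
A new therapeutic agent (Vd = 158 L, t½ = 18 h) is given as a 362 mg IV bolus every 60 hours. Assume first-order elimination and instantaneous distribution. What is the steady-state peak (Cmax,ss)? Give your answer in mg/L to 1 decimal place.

2.5 mg/L

k = ln2/t½ = ln2/18 ≈ 0.038508 h⁻¹; fraction remaining f = e^(−kτ) = e^(−0.038508×60) ≈ 0.0992.
At steady state, accumulation factor R = 1/(1 − e^(−kτ)) ≈ 1.1101.
Single-dose peak C₀ = D/Vd = 362/158 ≈ 2.291 mg/L.
Steady-state peak Cmax,ss = C₀·R ≈ 2.291 × 1.1101 ≈ 2.543 mg/L.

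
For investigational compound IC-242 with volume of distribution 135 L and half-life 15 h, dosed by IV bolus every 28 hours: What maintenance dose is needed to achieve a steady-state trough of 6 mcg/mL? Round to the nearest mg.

τ/t½ = 28/15 ≈ 1.8667, so f = (1/2)^(28/15) ≈ 0.274206.
Cmin,ss = (D/Vd)·f/(1−f), so D = Cmin,ss·Vd·(1−f)/f.
D = 6 × 135 × (1−f)/f ≈ 6 × 135 × 2.64689 ≈ 2143.98 mg.

2144 mg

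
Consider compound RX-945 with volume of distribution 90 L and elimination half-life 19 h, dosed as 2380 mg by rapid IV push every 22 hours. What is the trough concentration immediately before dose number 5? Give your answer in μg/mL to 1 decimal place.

f = (1/2)^(τ/t½) = (1/2)^(22/19) ≈ 0.4482.
C₀ = D/Vd = 2380/90 ≈ 26.444 μg/mL.
Before the 5th dose, 4 doses have been given. Superposition: Cmin = C₀·(f + f² + … + f^4).
≈ 26.444 × (0.4482 + 0.2009 + 0.0900 + 0.0404) ≈ 26.444 × 0.7795 ≈ 20.613 μg/mL.

20.6 μg/mL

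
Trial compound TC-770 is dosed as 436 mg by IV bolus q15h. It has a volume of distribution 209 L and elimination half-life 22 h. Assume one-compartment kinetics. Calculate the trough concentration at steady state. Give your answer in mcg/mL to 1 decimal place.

Over one 15-h interval, 15/22 ≈ 0.68182 half-lives elapse, leaving f ≈ 0.6234 of each dose.
At steady state, accumulation factor R = 1/(1 − e^(−kτ)) ≈ 2.6553.
Each bolus raises the concentration by D/Vd = 436/209 ≈ 2.086 mcg/mL.
Steady-state peak Cmax,ss = C₀·R ≈ 2.086 × 2.6553 ≈ 5.539 mcg/mL.
Steady-state trough Cmin,ss = Cmax,ss·f ≈ 5.539 × 0.6234 ≈ 3.453 mcg/mL.

3.5 mcg/mL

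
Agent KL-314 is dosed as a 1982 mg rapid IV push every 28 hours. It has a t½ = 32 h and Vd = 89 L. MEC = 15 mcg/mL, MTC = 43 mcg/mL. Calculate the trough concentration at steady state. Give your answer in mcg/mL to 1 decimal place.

26.7 mcg/mL

Over one 28-h interval, 28/32 ≈ 0.875 half-lives elapse, leaving f ≈ 0.5453 of each dose.
Each bolus raises the concentration by D/Vd = 1982/89 ≈ 22.270 mcg/mL.
Steady-state trough Cmin,ss = C₀·f/(1−f) ≈ 22.270 × 0.5453/0.4547 ≈ 26.707 mcg/mL.
Trough 26.7 mcg/mL vs MEC 15 mcg/mL: adequate.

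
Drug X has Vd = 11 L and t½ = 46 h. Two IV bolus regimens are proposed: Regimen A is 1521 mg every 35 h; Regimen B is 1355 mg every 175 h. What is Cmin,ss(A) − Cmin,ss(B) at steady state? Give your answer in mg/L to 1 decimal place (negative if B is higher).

189.6 mg/L

Regimen A: f = (1/2)^(35/46) ≈ 0.5901; Cmin,ss = (1521/11)·f/(1−f) ≈ 199.060 mg/L.
Regimen B: f = (1/2)^(175/46) ≈ 0.0716; Cmin,ss = (1355/11)·f/(1−f) ≈ 9.500 mg/L.
Difference ≈ 199.060 − 9.500 ≈ 189.560 mg/L.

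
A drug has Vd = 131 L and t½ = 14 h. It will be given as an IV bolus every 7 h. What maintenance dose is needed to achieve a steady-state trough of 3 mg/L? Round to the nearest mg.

τ/t½ = 7/14 ≈ 0.5, so f = (1/2)^(7/14) ≈ 0.707107.
Cmin,ss = (D/Vd)·f/(1−f), so D = Cmin,ss·Vd·(1−f)/f.
D = 3 × 131 × (1−f)/f ≈ 3 × 131 × 0.41421 ≈ 162.78 mg.

163 mg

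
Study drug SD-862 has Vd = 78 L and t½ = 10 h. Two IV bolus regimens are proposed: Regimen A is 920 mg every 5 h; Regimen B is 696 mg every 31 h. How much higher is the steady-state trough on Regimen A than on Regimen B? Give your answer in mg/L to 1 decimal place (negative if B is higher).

Regimen A: f = (1/2)^(5/10) ≈ 0.7071; Cmin,ss = (920/78)·f/(1−f) ≈ 28.474 mg/L.
Regimen B: f = (1/2)^(31/10) ≈ 0.1166; Cmin,ss = (696/78)·f/(1−f) ≈ 1.178 mg/L.
Difference ≈ 28.474 − 1.178 ≈ 27.296 mg/L.

27.3 mg/L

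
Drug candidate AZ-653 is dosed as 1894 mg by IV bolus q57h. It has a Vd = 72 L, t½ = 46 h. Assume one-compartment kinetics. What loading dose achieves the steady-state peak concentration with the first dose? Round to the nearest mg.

3286 mg

f = (1/2)^(57/46) ≈ 0.423628; accumulation ratio R = 1/(1−f) ≈ 1.73499.
Loading dose to hit Cmax,ss on first dose: D_load = D_maint·R ≈ 1894 × 1.73499 ≈ 3286.07 mg.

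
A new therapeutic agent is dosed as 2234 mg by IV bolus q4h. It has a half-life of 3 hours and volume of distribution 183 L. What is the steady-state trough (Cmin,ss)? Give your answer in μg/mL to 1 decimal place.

8.0 μg/mL

k = ln2/t½ = ln2/3 ≈ 0.231049 h⁻¹; fraction remaining f = e^(−kτ) = e^(−0.231049×4) ≈ 0.3969.
Accumulation ratio R = 1/(1 − f) ≈ 1/0.6031 ≈ 1.6581.
Each bolus raises the concentration by D/Vd = 2234/183 ≈ 12.208 μg/mL.
Cmax,ss = C₀/(1 − f) ≈ 12.208/0.6031 ≈ 20.242 μg/mL.
Steady-state trough Cmin,ss = Cmax,ss·f ≈ 20.242 × 0.3969 ≈ 8.034 μg/mL.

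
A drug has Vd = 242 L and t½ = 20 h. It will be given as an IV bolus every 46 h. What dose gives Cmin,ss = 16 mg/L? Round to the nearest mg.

15196 mg

τ/t½ = 46/20 ≈ 2.3, so f = (1/2)^(46/20) ≈ 0.203063.
Cmin,ss = (D/Vd)·f/(1−f), so D = Cmin,ss·Vd·(1−f)/f.
D = 16 × 242 × (1−f)/f ≈ 16 × 242 × 3.92458 ≈ 15195.97 mg.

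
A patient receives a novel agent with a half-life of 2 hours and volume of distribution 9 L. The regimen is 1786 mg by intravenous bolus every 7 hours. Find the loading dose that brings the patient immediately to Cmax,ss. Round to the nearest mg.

f = (1/2)^(7/2) ≈ 0.088388; accumulation ratio R = 1/(1−f) ≈ 1.09696.
Loading dose to hit Cmax,ss on first dose: D_load = D_maint·R ≈ 1786 × 1.09696 ≈ 1959.17 mg.

1959 mg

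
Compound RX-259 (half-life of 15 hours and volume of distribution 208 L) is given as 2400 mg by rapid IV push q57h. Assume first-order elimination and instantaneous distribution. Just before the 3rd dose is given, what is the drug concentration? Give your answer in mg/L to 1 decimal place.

f = (1/2)^(τ/t½) = (1/2)^(57/15) ≈ 0.0718.
C₀ = D/Vd = 2400/208 ≈ 11.538 mg/L.
Before the 3rd dose, 2 doses have been given. Superposition: Cmin = C₀·(f + f²).
≈ 11.538 × (0.0718 + 0.0052) ≈ 11.538 × 0.0770 ≈ 0.888 mg/L.

0.9 mg/L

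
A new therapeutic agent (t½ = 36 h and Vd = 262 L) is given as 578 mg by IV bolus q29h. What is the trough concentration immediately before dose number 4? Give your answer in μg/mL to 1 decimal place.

2.4 μg/mL

f = (1/2)^(τ/t½) = (1/2)^(29/36) ≈ 0.5721.
C₀ = D/Vd = 578/262 ≈ 2.206 μg/mL.
Before the 4th dose, 3 doses have been given. Superposition: Cmin = C₀·(f + f² + … + f^3).
≈ 2.206 × (0.5721 + 0.3273 + 0.1872) ≈ 2.206 × 1.0866 ≈ 2.397 μg/mL.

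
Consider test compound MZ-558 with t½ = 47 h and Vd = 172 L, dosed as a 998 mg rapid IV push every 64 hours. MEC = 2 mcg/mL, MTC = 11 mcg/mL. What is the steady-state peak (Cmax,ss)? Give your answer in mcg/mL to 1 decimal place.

k = ln2/t½ = ln2/47 ≈ 0.014748 h⁻¹; fraction remaining f = e^(−kτ) = e^(−0.014748×64) ≈ 0.3891.
At steady state, accumulation factor R = 1/(1 − e^(−kτ)) ≈ 1.6369.
Each bolus raises the concentration by D/Vd = 998/172 ≈ 5.802 mcg/mL.
Steady-state peak Cmax,ss = C₀·R ≈ 5.802 × 1.6369 ≈ 9.497 mcg/mL.
Peak 9.5 mcg/mL vs MTC 11 mcg/mL: below toxic threshold.

9.5 mcg/mL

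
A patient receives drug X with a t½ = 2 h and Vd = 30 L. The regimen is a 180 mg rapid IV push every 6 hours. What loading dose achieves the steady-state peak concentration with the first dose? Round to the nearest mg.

206 mg

f = (1/2)^(6/2) ≈ 0.125000; accumulation ratio R = 1/(1−f) ≈ 1.14286.
Loading dose to hit Cmax,ss on first dose: D_load = D_maint·R ≈ 180 × 1.14286 ≈ 205.71 mg.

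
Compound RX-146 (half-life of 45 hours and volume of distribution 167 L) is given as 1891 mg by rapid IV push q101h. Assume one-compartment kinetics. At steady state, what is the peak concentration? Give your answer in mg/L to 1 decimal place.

Over one 101-h interval, 101/45 ≈ 2.2444 half-lives elapse, leaving f ≈ 0.2110 of each dose.
At steady state, accumulation factor R = 1/(1 − e^(−kτ)) ≈ 1.2674.
Single-dose peak C₀ = D/Vd = 1891/167 ≈ 11.323 mg/L.
Steady-state peak Cmax,ss = C₀·R ≈ 11.323 × 1.2674 ≈ 14.351 mg/L.

14.4 mg/L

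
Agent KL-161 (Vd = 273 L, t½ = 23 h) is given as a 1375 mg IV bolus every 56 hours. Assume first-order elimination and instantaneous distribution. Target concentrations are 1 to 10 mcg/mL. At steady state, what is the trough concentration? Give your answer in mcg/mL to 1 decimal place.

τ/t½ = 56/23 ≈ 2.4348, so fraction remaining f = (1/2)^(56/23) ≈ 0.1850.
Accumulation ratio R = 1/(1 − f) ≈ 1/0.8150 ≈ 1.2270.
Each bolus raises the concentration by D/Vd = 1375/273 ≈ 5.037 mcg/mL.
Steady-state peak Cmax,ss = C₀·R ≈ 5.037 × 1.2270 ≈ 6.180 mcg/mL.
Steady-state trough Cmin,ss = Cmax,ss·f ≈ 6.180 × 0.1850 ≈ 1.143 mcg/mL.
Trough 1.1 mcg/mL vs MEC 1 mcg/mL: adequate.

1.1 mcg/mL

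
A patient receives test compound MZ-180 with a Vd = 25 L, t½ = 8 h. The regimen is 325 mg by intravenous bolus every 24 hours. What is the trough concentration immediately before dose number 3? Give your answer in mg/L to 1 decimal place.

f = (1/2)^(τ/t½) = (1/2)^(24/8) ≈ 0.1250.
C₀ = D/Vd = 325/25 ≈ 13.000 mg/L.
Before the 3rd dose, 2 doses have been given. Superposition: Cmin = C₀·(f + f²).
≈ 13.000 × (0.1250 + 0.0156) ≈ 13.000 × 0.1406 ≈ 1.828 mg/L.

1.8 mg/L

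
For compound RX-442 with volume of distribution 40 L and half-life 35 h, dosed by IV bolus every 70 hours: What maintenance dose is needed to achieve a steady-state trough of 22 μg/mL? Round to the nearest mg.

τ/t½ = 70/35 ≈ 2, so f = (1/2)^(70/35) ≈ 0.250000.
Cmin,ss = (D/Vd)·f/(1−f), so D = Cmin,ss·Vd·(1−f)/f.
D = 22 × 40 × (1−f)/f ≈ 22 × 40 × 3.00000 ≈ 2640.00 mg.

2640 mg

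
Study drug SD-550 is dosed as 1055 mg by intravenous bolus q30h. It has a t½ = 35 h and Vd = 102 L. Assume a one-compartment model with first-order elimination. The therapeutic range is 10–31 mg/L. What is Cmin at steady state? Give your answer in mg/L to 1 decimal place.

Over one 30-h interval, 30/35 ≈ 0.85714 half-lives elapse, leaving f ≈ 0.5520 of each dose.
Accumulation ratio R = 1/(1 − f) ≈ 1/0.4480 ≈ 2.2321.
Each bolus raises the concentration by D/Vd = 1055/102 ≈ 10.343 mg/L.
Cmax,ss = C₀/(1 − f) ≈ 10.343/0.4480 ≈ 23.087 mg/L.
Steady-state trough Cmin,ss = Cmax,ss·f ≈ 23.087 × 0.5520 ≈ 12.744 mg/L.
Trough 12.7 mg/L vs MEC 10 mg/L: adequate.

12.7 mg/L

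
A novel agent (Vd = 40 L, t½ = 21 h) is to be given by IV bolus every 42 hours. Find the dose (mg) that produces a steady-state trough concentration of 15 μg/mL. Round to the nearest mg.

1800 mg

τ/t½ = 42/21 ≈ 2, so f = (1/2)^(42/21) ≈ 0.250000.
Cmin,ss = (D/Vd)·f/(1−f), so D = Cmin,ss·Vd·(1−f)/f.
D = 15 × 40 × (1−f)/f ≈ 15 × 40 × 3.00000 ≈ 1800.00 mg.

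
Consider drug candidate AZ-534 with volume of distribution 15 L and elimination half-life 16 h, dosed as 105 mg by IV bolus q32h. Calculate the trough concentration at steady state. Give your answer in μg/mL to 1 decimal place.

The dosing interval is 2 half-lives, so f = 2^(−2) = 0.25.
At steady state, R = 1/(1 − 0.25) = 4/3.
Single-dose peak C₀ = D/Vd = 105/15 = 7 μg/mL.
Steady-state peak Cmax,ss = C₀·R = 7 × 4/3 ≈ 9.333 μg/mL.
Steady-state trough Cmin,ss = Cmax,ss·f ≈ 9.333 × 0.25 ≈ 2.333 μg/mL.

2.3 μg/mL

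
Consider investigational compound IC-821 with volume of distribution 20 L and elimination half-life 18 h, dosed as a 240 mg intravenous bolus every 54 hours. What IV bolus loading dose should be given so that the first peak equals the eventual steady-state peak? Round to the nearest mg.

274 mg

f = (1/2)^(54/18) ≈ 0.125000; accumulation ratio R = 1/(1−f) ≈ 1.14286.
Loading dose to hit Cmax,ss on first dose: D_load = D_maint·R ≈ 240 × 1.14286 ≈ 274.29 mg.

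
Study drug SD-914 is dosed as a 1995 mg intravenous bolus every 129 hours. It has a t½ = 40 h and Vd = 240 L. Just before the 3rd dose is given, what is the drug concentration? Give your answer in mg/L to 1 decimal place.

1.0 mg/L

f = (1/2)^(τ/t½) = (1/2)^(129/40) ≈ 0.1069.
C₀ = D/Vd = 1995/240 ≈ 8.312 mg/L.
Before the 3rd dose, 2 doses have been given. Superposition: Cmin = C₀·(f + f²).
≈ 8.312 × (0.1069 + 0.0114) ≈ 8.312 × 0.1183 ≈ 0.983 mg/L.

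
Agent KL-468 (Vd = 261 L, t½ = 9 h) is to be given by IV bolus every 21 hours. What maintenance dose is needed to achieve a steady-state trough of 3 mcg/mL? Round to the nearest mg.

3163 mg

τ/t½ = 21/9 ≈ 2.3333, so f = (1/2)^(21/9) ≈ 0.198425.
Cmin,ss = (D/Vd)·f/(1−f), so D = Cmin,ss·Vd·(1−f)/f.
D = 3 × 261 × (1−f)/f ≈ 3 × 261 × 4.03969 ≈ 3163.08 mg.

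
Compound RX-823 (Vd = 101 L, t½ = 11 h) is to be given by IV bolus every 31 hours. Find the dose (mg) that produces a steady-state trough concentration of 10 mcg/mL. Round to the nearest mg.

τ/t½ = 31/11 ≈ 2.8182, so f = (1/2)^(31/11) ≈ 0.141789.
Cmin,ss = (D/Vd)·f/(1−f), so D = Cmin,ss·Vd·(1−f)/f.
D = 10 × 101 × (1−f)/f ≈ 10 × 101 × 6.05273 ≈ 6113.26 mg.

6113 mg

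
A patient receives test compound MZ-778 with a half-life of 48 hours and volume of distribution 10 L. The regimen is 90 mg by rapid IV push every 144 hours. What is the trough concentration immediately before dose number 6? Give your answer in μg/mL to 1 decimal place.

1.3 μg/mL

f = (1/2)^(τ/t½) = (1/2)^(144/48) ≈ 0.1250.
C₀ = D/Vd = 90/10 ≈ 9.000 μg/mL.
Before the 6th dose, 5 doses have been given. Superposition: Cmin = C₀·(f + f² + … + f^5).
≈ 9.000 × (0.1250 + 0.0156 + 0.0020 + 0.0002 + 0.0000) ≈ 9.000 × 0.1428 ≈ 1.285 μg/mL.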